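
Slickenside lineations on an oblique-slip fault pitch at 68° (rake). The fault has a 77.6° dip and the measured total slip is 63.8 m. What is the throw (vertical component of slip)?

dip-slip = net slip × sin(rake) = 63.8 m × sin(68°) = 59.15 m
throw = dip-slip × sin(dip) = 59.15 × sin(77.6°) = 57.8 m

57.8 m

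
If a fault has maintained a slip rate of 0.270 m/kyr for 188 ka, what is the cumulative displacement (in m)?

slip = rate × time = 0.270 m/kyr × 188 ka = 50.8 m

50.8 m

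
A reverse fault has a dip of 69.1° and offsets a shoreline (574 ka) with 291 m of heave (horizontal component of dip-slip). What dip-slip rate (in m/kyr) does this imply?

dip-slip = heave / cos(dip) = 291 m / cos(69.1°) = 815.7 m
rate = 815.7 m / 574 ka = 0.00142 m/yr = 1.42 m/kyr

1.42 m/kyr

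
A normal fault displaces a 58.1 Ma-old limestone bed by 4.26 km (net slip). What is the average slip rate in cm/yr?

rate = 4.26 km / 58.1 Ma = 0.0000733 m/yr = 0.00733 cm/yr

0.00733 cm/yr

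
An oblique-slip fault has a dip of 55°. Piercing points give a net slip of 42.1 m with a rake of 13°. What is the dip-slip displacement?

9.47 m

dip-slip = net slip × sin(rake) = 42.1 m × sin(13°) = 9.47 m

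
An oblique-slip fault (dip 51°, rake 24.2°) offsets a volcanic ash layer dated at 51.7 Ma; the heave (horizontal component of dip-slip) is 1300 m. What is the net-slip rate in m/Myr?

97.5 m/Myr

dip-slip = heave / cos(dip) = 1300 / cos(51°) = 2066 m
net slip = dip-slip / sin(rake) = 2066 / sin(24.2°) = 5039 m
rate = 5039 m / 51.7 Ma = 0.0000975 m/yr = 97.5 m/Myr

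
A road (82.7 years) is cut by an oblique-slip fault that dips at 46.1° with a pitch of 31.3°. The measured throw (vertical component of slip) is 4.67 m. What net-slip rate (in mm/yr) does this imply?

dip-slip = throw / sin(dip) = 4.67 / sin(46.1°) = 6.481 m
net slip = dip-slip / sin(rake) = 6.481 / sin(31.3°) = 12.48 m
rate = 12.48 m / 82.7 years = 0.151 m/yr = 151 mm/yr

151 mm/yr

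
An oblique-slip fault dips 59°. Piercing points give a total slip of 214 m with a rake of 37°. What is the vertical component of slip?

110 m

dip-slip = net slip × sin(rake) = 214 m × sin(37°) = 128.8 m
throw = dip-slip × sin(dip) = 128.8 × sin(59°) = 110 m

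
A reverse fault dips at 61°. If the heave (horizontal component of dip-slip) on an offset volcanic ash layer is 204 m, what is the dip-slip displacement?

dip-slip = heave / cos(dip) = 204 / cos(61°) = 421 m

421 m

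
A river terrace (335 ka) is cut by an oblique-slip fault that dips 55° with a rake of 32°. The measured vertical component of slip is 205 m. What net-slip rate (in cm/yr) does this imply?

0.141 cm/yr

dip-slip = throw / sin(dip) = 205 / sin(55°) = 250.3 m
net slip = dip-slip / sin(rake) = 250.3 / sin(32°) = 472.3 m
rate = 472.3 m / 335 ka = 0.00141 m/yr = 0.141 cm/yr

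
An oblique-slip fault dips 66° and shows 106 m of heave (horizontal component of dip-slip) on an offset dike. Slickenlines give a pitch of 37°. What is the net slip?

433 m

dip-slip = heave / cos(dip) = 106 / cos(66°) = 260.6 m
net slip = dip-slip / sin(rake) = 260.6 / sin(37°) = 433 m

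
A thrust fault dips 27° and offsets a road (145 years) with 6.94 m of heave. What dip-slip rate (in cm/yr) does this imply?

dip-slip = heave / cos(dip) = 6.94 m / cos(27°) = 7.789 m
rate = 7.789 m / 145 years = 0.0537 m/yr = 5.37 cm/yr

5.37 cm/yr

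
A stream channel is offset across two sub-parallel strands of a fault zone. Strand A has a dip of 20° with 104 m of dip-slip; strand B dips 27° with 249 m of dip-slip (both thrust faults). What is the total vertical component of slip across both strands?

throw_A = 104 × sin(20°) = 35.57 m
throw_B = 249 × sin(27°) = 113 m
total = 35.57 + 113 = 149 m

149 m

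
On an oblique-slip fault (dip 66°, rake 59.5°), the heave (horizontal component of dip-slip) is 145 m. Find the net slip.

dip-slip = heave / cos(dip) = 145 / cos(66°) = 356.5 m
net slip = dip-slip / sin(rake) = 356.5 / sin(59.5°) = 414 m

414 m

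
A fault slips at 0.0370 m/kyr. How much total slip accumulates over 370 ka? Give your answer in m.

13.7 m

slip = rate × time = 0.0370 m/kyr × 370 ka = 13.7 m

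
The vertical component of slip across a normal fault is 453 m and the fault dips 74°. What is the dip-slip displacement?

471 m

dip-slip = throw / sin(dip) = 453 / sin(74°) = 471 m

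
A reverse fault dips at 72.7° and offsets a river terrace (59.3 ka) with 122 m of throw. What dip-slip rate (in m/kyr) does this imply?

dip-slip = throw / sin(dip) = 122 m / sin(72.7°) = 127.8 m
rate = 127.8 m / 59.3 ka = 0.00215 m/yr = 2.15 m/kyr

2.15 m/kyr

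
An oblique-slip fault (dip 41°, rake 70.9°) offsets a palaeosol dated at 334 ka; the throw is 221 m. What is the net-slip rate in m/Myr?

1070 m/Myr

dip-slip = throw / sin(dip) = 221 / sin(41°) = 336.9 m
net slip = dip-slip / sin(rake) = 336.9 / sin(70.9°) = 356.5 m
rate = 356.5 m / 334 ka = 0.00107 m/yr = 1070 m/Myr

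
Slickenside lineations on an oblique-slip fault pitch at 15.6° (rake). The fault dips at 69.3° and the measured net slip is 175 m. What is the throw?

dip-slip = net slip × sin(rake) = 175 m × sin(15.6°) = 47.06 m
throw = dip-slip × sin(dip) = 47.06 × sin(69.3°) = 44 m

44 m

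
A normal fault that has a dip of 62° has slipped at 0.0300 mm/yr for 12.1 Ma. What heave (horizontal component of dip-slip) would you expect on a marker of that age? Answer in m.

170 m

dip-slip = rate × time = 0.0300 mm/yr × 12.1 Ma = 363 m
heave = dip-slip × cos(dip) = 363 × cos(62°) = 170 m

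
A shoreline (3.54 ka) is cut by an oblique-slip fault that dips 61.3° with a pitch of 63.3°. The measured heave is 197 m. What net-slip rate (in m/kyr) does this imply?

dip-slip = heave / cos(dip) = 197 / cos(61.3°) = 410.2 m
net slip = dip-slip / sin(rake) = 410.2 / sin(63.3°) = 459.2 m
rate = 459.2 m / 3.54 ka = 0.130 m/yr = 130 m/kyr

130 m/kyr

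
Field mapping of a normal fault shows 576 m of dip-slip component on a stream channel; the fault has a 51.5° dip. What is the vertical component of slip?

throw = dip-slip × sin(dip) = 576 m × sin(51.5°) = 451 m

451 m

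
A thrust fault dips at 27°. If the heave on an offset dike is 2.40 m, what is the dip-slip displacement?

2.69 m

dip-slip = heave / cos(dip) = 2.40 / cos(27°) = 2.69 m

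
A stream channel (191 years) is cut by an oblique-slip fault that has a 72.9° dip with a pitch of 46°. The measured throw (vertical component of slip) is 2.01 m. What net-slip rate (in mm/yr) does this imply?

15.3 mm/yr

dip-slip = throw / sin(dip) = 2.01 / sin(72.9°) = 2.103 m
net slip = dip-slip / sin(rake) = 2.103 / sin(46°) = 2.923 m
rate = 2.923 m / 191 years = 0.0153 m/yr = 15.3 mm/yr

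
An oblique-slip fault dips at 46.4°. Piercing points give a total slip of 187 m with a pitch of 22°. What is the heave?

48.3 m

dip-slip = net slip × sin(rake) = 187 m × sin(22°) = 70.05 m
heave = dip-slip × cos(dip) = 70.05 × cos(46.4°) = 48.3 m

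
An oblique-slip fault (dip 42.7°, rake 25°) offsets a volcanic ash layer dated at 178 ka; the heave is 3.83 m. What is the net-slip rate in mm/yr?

0.0693 mm/yr

dip-slip = heave / cos(dip) = 3.83 / cos(42.7°) = 5.211 m
net slip = dip-slip / sin(rake) = 5.211 / sin(25°) = 12.33 m
rate = 12.33 m / 178 ka = 0.0000693 m/yr = 0.0693 mm/yr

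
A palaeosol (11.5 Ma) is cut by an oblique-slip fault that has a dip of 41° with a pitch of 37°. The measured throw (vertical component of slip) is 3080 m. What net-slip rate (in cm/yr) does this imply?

0.0678 cm/yr

dip-slip = throw / sin(dip) = 3080 / sin(41°) = 4695 m
net slip = dip-slip / sin(rake) = 4695 / sin(37°) = 7801 m
rate = 7801 m / 11.5 Ma = 0.000678 m/yr = 0.0678 cm/yr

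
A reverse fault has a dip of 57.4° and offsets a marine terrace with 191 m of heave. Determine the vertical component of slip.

throw = heave × tan(dip) = 191 × tan(57.4°) = 299 m

299 m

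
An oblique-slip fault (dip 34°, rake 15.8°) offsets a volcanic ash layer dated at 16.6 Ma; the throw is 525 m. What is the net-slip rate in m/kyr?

dip-slip = throw / sin(dip) = 525 / sin(34°) = 938.9 m
net slip = dip-slip / sin(rake) = 938.9 / sin(15.8°) = 3448 m
rate = 3448 m / 16.6 Ma = 0.000208 m/yr = 0.208 m/kyr

0.208 m/kyr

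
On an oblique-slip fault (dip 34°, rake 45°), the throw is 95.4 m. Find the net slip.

dip-slip = throw / sin(dip) = 95.4 / sin(34°) = 170.6 m
net slip = dip-slip / sin(rake) = 170.6 / sin(45°) = 241 m

241 m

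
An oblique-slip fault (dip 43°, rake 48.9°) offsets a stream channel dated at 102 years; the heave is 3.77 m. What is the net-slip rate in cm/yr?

dip-slip = heave / cos(dip) = 3.77 / cos(43°) = 5.155 m
net slip = dip-slip / sin(rake) = 5.155 / sin(48.9°) = 6.841 m
rate = 6.841 m / 102 years = 0.0671 m/yr = 6.71 cm/yr

6.71 cm/yr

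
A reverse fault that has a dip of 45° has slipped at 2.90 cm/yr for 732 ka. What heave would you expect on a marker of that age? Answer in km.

15 km

dip-slip = rate × time = 2.90 cm/yr × 732 ka = 21230 m
heave = dip-slip × cos(dip) = 21230 × cos(45°) = 15000 m = 15 km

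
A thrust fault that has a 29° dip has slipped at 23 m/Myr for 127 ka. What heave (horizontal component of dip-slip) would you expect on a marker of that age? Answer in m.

2.55 m

dip-slip = rate × time = 23 m/Myr × 127 ka = 2.921 m
heave = dip-slip × cos(dip) = 2.921 × cos(29°) = 2.55 m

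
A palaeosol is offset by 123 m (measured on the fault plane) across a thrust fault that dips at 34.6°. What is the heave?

heave = dip-slip × cos(dip) = 123 m × cos(34.6°) = 101 m

101 m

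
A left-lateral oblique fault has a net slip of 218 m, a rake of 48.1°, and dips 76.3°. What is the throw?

158 m

dip-slip = net slip × sin(rake) = 218 m × sin(48.1°) = 162.3 m
throw = dip-slip × sin(dip) = 162.3 × sin(76.3°) = 158 m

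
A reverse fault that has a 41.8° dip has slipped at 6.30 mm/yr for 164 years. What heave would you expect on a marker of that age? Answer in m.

dip-slip = rate × time = 6.30 mm/yr × 164 years = 1.033 m
heave = dip-slip × cos(dip) = 1.033 × cos(41.8°) = 0.770 m

0.770 m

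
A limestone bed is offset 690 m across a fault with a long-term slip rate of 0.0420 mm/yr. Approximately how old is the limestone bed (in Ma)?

age = offset / rate = 690 m / (0.0420 mm/yr) = 1.64e+07 yr = 16.4 Ma

16.4 Ma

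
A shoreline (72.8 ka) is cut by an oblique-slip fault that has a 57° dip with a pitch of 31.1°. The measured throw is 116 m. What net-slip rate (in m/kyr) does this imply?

3.68 m/kyr

dip-slip = throw / sin(dip) = 116 / sin(57°) = 138.3 m
net slip = dip-slip / sin(rake) = 138.3 / sin(31.1°) = 267.8 m
rate = 267.8 m / 72.8 ka = 0.00368 m/yr = 3.68 m/kyr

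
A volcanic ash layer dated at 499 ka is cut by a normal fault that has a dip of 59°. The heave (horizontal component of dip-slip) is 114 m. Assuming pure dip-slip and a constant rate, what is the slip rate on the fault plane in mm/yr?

dip-slip = heave / cos(dip) = 114 m / cos(59°) = 221.3 m
rate = 221.3 m / 499 ka = 0.000444 m/yr = 0.444 mm/yr

0.444 mm/yr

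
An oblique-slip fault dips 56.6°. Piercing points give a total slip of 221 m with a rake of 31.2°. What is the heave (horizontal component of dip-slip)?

63 m

dip-slip = net slip × sin(rake) = 221 m × sin(31.2°) = 114.5 m
heave = dip-slip × cos(dip) = 114.5 × cos(56.6°) = 63 m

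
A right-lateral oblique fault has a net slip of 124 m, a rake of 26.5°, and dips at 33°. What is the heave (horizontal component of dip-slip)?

46.4 m

dip-slip = net slip × sin(rake) = 124 m × sin(26.5°) = 55.33 m
heave = dip-slip × cos(dip) = 55.33 × cos(33°) = 46.4 m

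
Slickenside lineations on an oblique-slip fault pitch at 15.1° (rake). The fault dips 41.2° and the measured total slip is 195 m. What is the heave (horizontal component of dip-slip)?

38.2 m

dip-slip = net slip × sin(rake) = 195 m × sin(15.1°) = 50.80 m
heave = dip-slip × cos(dip) = 50.80 × cos(41.2°) = 38.2 m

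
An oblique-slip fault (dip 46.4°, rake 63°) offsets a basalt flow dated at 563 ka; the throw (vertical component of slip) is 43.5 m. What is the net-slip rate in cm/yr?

0.0120 cm/yr

dip-slip = throw / sin(dip) = 43.5 / sin(46.4°) = 60.07 m
net slip = dip-slip / sin(rake) = 60.07 / sin(63°) = 67.42 m
rate = 67.42 m / 563 ka = 0.000120 m/yr = 0.0120 cm/yr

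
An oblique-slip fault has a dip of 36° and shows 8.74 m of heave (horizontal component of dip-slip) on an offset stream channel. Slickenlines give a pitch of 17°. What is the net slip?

37 m

dip-slip = heave / cos(dip) = 8.74 / cos(36°) = 10.80 m
net slip = dip-slip / sin(rake) = 10.80 / sin(17°) = 37 m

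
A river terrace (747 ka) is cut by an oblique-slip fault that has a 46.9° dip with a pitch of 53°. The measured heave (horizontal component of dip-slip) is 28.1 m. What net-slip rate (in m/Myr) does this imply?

68.9 m/Myr

dip-slip = heave / cos(dip) = 28.1 / cos(46.9°) = 41.13 m
net slip = dip-slip / sin(rake) = 41.13 / sin(53°) = 51.49 m
rate = 51.49 m / 747 ka = 0.0000689 m/yr = 68.9 m/Myr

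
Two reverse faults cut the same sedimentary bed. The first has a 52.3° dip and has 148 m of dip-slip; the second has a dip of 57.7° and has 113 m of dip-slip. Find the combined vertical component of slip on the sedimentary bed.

213 m

throw_A = 148 × sin(52.3°) = 117.1 m
throw_B = 113 × sin(57.7°) = 95.51 m
total = 117.1 + 95.51 = 213 m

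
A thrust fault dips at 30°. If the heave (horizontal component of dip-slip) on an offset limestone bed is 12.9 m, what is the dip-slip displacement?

dip-slip = heave / cos(dip) = 12.9 / cos(30°) = 14.9 m

14.9 m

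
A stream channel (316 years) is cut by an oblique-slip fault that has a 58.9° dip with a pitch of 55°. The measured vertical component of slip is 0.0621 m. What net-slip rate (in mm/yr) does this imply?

0.280 mm/yr

dip-slip = throw / sin(dip) = 0.0621 / sin(58.9°) = 0.07252 m
net slip = dip-slip / sin(rake) = 0.07252 / sin(55°) = 0.08854 m
rate = 0.08854 m / 316 years = 0.000280 m/yr = 0.280 mm/yr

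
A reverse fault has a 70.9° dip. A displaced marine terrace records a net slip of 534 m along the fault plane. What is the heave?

175 m

heave = dip-slip × cos(dip) = 534 m × cos(70.9°) = 175 m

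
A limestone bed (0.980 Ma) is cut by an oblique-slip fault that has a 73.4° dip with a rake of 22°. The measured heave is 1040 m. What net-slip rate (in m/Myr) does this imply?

dip-slip = heave / cos(dip) = 1040 / cos(73.4°) = 3640 m
net slip = dip-slip / sin(rake) = 3640 / sin(22°) = 9718 m
rate = 9718 m / 0.980 Ma = 0.00992 m/yr = 9920 m/Myr

9920 m/Myr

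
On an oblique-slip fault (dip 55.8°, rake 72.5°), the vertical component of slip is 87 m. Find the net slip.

dip-slip = throw / sin(dip) = 87 / sin(55.8°) = 105.2 m
net slip = dip-slip / sin(rake) = 105.2 / sin(72.5°) = 110 m

110 m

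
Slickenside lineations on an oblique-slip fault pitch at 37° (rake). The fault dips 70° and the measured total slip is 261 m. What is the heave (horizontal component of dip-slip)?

53.7 m

dip-slip = net slip × sin(rake) = 261 m × sin(37°) = 157.1 m
heave = dip-slip × cos(dip) = 157.1 × cos(70°) = 53.7 m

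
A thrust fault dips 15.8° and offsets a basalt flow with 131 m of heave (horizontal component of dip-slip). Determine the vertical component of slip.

37.1 m

throw = heave × tan(dip) = 131 × tan(15.8°) = 37.1 m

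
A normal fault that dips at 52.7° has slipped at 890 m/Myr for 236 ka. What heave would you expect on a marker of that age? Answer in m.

127 m

dip-slip = rate × time = 890 m/Myr × 236 ka = 210 m
heave = dip-slip × cos(dip) = 210 × cos(52.7°) = 127 m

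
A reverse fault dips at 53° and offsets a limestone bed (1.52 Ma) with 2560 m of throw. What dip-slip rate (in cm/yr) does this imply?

dip-slip = throw / sin(dip) = 2560 m / sin(53°) = 3205 m
rate = 3205 m / 1.52 Ma = 0.00211 m/yr = 0.211 cm/yr

0.211 cm/yr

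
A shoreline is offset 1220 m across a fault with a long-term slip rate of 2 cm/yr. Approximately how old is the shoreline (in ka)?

61 ka

age = offset / rate = 1220 m / (2 cm/yr) = 61000 yr = 61 ka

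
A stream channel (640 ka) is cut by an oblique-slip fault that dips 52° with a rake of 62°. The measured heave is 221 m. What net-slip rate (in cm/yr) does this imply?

0.0635 cm/yr

dip-slip = heave / cos(dip) = 221 / cos(52°) = 359 m
net slip = dip-slip / sin(rake) = 359 / sin(62°) = 406.6 m
rate = 406.6 m / 640 ka = 0.000635 m/yr = 0.0635 cm/yr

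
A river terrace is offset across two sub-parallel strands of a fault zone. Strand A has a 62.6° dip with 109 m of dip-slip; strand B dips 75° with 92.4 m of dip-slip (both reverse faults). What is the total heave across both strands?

heave_A = 109 × cos(62.6°) = 50.16 m
heave_B = 92.4 × cos(75°) = 23.91 m
total = 50.16 + 23.91 = 74.1 m

74.1 m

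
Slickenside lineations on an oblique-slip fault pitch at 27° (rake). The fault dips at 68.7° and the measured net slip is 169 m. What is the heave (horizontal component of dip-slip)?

27.9 m

dip-slip = net slip × sin(rake) = 169 m × sin(27°) = 76.72 m
heave = dip-slip × cos(dip) = 76.72 × cos(68.7°) = 27.9 m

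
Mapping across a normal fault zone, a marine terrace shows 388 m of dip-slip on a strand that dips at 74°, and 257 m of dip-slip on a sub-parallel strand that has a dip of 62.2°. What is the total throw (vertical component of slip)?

throw_A = 388 × sin(74°) = 373 m
throw_B = 257 × sin(62.2°) = 227.3 m
total = 373 + 227.3 = 600 m

600 m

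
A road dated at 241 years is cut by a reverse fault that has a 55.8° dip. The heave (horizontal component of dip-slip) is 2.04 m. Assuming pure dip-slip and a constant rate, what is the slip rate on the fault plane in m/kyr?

dip-slip = heave / cos(dip) = 2.04 m / cos(55.8°) = 3.629 m
rate = 3.629 m / 241 years = 0.0151 m/yr = 15.1 m/kyr

15.1 m/kyr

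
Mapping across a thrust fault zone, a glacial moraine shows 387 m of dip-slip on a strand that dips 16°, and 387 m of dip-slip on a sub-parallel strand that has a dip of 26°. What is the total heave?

720 m

heave_A = 387 × cos(16°) = 372 m
heave_B = 387 × cos(26°) = 347.8 m
total = 372 + 347.8 = 720 m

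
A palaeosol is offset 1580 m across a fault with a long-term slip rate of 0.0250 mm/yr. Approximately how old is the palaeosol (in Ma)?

63.2 Ma

age = offset / rate = 1580 m / (0.0250 mm/yr) = 6.32e+07 yr = 63.2 Ma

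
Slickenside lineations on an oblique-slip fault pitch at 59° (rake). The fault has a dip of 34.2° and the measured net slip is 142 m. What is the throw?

68.4 m

dip-slip = net slip × sin(rake) = 142 m × sin(59°) = 121.7 m
throw = dip-slip × sin(dip) = 121.7 × sin(34.2°) = 68.4 m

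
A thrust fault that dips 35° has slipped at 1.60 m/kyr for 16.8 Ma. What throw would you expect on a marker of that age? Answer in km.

15.4 km

dip-slip = rate × time = 1.60 m/kyr × 16.8 Ma = 26880 m
throw = dip-slip × sin(dip) = 26880 × sin(35°) = 15400 m = 15.4 km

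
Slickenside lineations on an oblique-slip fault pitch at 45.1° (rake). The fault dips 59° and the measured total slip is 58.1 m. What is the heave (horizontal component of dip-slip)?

21.2 m

dip-slip = net slip × sin(rake) = 58.1 m × sin(45.1°) = 41.15 m
heave = dip-slip × cos(dip) = 41.15 × cos(59°) = 21.2 m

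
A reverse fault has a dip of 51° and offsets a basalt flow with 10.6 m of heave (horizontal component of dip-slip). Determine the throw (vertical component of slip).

throw = heave × tan(dip) = 10.6 × tan(51°) = 13.1 m

13.1 m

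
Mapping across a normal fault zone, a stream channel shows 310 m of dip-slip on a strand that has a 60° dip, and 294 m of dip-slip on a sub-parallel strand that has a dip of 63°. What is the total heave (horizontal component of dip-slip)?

heave_A = 310 × cos(60°) = 155 m
heave_B = 294 × cos(63°) = 133.5 m
total = 155 + 133.5 = 288 m

288 m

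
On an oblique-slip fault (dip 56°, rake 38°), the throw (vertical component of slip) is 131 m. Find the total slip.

dip-slip = throw / sin(dip) = 131 / sin(56°) = 158 m
net slip = dip-slip / sin(rake) = 158 / sin(38°) = 257 m

257 m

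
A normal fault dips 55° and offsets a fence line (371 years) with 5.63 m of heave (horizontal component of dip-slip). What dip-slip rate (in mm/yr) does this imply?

dip-slip = heave / cos(dip) = 5.63 m / cos(55°) = 9.816 m
rate = 9.816 m / 371 years = 0.0265 m/yr = 26.5 mm/yr

26.5 mm/yr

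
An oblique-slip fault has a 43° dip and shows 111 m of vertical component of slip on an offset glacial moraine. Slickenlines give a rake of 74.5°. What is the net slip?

dip-slip = throw / sin(dip) = 111 / sin(43°) = 162.8 m
net slip = dip-slip / sin(rake) = 162.8 / sin(74.5°) = 169 m

169 m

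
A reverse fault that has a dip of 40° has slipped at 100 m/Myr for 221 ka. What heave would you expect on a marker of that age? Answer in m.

16.9 m

dip-slip = rate × time = 100 m/Myr × 221 ka = 22.10 m
heave = dip-slip × cos(dip) = 22.10 × cos(40°) = 16.9 m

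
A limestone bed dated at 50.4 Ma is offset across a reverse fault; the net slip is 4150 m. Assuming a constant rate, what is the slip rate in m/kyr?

rate = 4150 m / 50.4 Ma = 0.0000823 m/yr = 0.0823 m/kyr

0.0823 m/kyr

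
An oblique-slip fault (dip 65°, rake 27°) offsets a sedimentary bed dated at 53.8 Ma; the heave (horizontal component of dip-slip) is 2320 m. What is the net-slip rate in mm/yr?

0.225 mm/yr

dip-slip = heave / cos(dip) = 2320 / cos(65°) = 5490 m
net slip = dip-slip / sin(rake) = 5490 / sin(27°) = 12090 m
rate = 12090 m / 53.8 Ma = 0.000225 m/yr = 0.225 mm/yr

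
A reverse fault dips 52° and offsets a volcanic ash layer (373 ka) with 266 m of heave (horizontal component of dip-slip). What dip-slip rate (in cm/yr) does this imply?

dip-slip = heave / cos(dip) = 266 m / cos(52°) = 432.1 m
rate = 432.1 m / 373 ka = 0.00116 m/yr = 0.116 cm/yr

0.116 cm/yr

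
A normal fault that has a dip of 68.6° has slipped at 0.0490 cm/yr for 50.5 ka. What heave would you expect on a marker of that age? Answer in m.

dip-slip = rate × time = 0.0490 cm/yr × 50.5 ka = 24.74 m
heave = dip-slip × cos(dip) = 24.74 × cos(68.6°) = 9.03 m

9.03 m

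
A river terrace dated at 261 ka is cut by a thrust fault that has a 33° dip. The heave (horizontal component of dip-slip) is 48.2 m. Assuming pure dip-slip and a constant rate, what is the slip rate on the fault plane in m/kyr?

dip-slip = heave / cos(dip) = 48.2 m / cos(33°) = 57.47 m
rate = 57.47 m / 261 ka = 0.000220 m/yr = 0.220 m/kyr

0.220 m/kyr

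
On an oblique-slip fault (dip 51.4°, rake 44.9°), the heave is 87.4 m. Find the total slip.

198 m

dip-slip = heave / cos(dip) = 87.4 / cos(51.4°) = 140.1 m
net slip = dip-slip / sin(rake) = 140.1 / sin(44.9°) = 198 m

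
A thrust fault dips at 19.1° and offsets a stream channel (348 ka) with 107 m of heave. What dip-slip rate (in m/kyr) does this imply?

dip-slip = heave / cos(dip) = 107 m / cos(19.1°) = 113.2 m
rate = 113.2 m / 348 ka = 0.000325 m/yr = 0.325 m/kyr

0.325 m/kyr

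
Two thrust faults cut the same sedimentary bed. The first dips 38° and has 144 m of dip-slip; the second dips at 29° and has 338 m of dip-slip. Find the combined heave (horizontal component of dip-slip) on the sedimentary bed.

heave_A = 144 × cos(38°) = 113.5 m
heave_B = 338 × cos(29°) = 295.6 m
total = 113.5 + 295.6 = 409 m

409 m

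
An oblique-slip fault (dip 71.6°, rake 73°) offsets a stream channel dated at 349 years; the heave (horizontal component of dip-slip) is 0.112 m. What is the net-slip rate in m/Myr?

dip-slip = heave / cos(dip) = 0.112 / cos(71.6°) = 0.3548 m
net slip = dip-slip / sin(rake) = 0.3548 / sin(73°) = 0.3710 m
rate = 0.3710 m / 349 years = 0.00106 m/yr = 1060 m/Myr

1060 m/Myr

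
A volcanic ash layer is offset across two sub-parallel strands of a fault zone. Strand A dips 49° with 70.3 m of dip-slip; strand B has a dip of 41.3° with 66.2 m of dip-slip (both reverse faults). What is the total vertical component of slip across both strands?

throw_A = 70.3 × sin(49°) = 53.06 m
throw_B = 66.2 × sin(41.3°) = 43.69 m
total = 53.06 + 43.69 = 96.7 m

96.7 m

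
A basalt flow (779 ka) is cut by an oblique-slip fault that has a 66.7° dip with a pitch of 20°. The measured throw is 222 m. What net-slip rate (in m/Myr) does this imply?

dip-slip = throw / sin(dip) = 222 / sin(66.7°) = 241.7 m
net slip = dip-slip / sin(rake) = 241.7 / sin(20°) = 706.7 m
rate = 706.7 m / 779 ka = 0.000907 m/yr = 907 m/Myr

907 m/Myr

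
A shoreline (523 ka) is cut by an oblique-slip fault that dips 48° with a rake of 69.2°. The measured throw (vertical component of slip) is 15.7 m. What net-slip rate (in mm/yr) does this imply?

dip-slip = throw / sin(dip) = 15.7 / sin(48°) = 21.13 m
net slip = dip-slip / sin(rake) = 21.13 / sin(69.2°) = 22.60 m
rate = 22.60 m / 523 ka = 0.0000432 m/yr = 0.0432 mm/yr

0.0432 mm/yr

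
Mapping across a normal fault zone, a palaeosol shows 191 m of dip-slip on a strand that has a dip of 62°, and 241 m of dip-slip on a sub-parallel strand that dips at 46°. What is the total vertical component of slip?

342 m

throw_A = 191 × sin(62°) = 168.6 m
throw_B = 241 × sin(46°) = 173.4 m
total = 168.6 + 173.4 = 342 m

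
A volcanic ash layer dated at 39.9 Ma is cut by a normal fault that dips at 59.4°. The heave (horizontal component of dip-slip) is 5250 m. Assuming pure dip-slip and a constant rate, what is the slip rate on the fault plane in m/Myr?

dip-slip = heave / cos(dip) = 5250 m / cos(59.4°) = 10310 m
rate = 10310 m / 39.9 Ma = 0.000258 m/yr = 258 m/Myr

258 m/Myr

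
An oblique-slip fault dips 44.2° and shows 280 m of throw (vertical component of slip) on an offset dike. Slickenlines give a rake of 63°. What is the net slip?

dip-slip = throw / sin(dip) = 280 / sin(44.2°) = 401.6 m
net slip = dip-slip / sin(rake) = 401.6 / sin(63°) = 451 m

451 m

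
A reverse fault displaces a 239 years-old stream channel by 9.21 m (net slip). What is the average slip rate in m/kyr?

38.5 m/kyr

rate = 9.21 m / 239 years = 0.0385 m/yr = 38.5 m/kyr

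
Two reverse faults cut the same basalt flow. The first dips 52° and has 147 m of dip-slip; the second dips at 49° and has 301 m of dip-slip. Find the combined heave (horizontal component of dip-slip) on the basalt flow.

288 m

heave_A = 147 × cos(52°) = 90.50 m
heave_B = 301 × cos(49°) = 197.5 m
total = 90.50 + 197.5 = 288 m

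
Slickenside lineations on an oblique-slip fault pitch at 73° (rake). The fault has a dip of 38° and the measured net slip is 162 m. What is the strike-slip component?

strike-slip = net slip × cos(rake) = 162 m × cos(73°) = 47.4 m

47.4 m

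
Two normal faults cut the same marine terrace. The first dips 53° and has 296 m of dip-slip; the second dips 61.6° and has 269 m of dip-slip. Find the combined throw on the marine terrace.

throw_A = 296 × sin(53°) = 236.4 m
throw_B = 269 × sin(61.6°) = 236.6 m
total = 236.4 + 236.6 = 473 m

473 m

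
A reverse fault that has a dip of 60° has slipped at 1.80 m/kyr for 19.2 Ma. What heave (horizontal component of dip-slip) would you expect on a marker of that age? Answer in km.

17.3 km

dip-slip = rate × time = 1.80 m/kyr × 19.2 Ma = 34560 m
heave = dip-slip × cos(dip) = 34560 × cos(60°) = 17300 m = 17.3 km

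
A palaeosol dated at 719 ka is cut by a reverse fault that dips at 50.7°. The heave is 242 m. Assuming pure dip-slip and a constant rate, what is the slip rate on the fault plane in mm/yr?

dip-slip = heave / cos(dip) = 242 m / cos(50.7°) = 382.1 m
rate = 382.1 m / 719 ka = 0.000531 m/yr = 0.531 mm/yr

0.531 mm/yr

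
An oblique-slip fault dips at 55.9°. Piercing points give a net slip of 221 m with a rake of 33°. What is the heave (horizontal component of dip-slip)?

67.5 m

dip-slip = net slip × sin(rake) = 221 m × sin(33°) = 120.4 m
heave = dip-slip × cos(dip) = 120.4 × cos(55.9°) = 67.5 m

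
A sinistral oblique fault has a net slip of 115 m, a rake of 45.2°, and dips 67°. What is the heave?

31.9 m

dip-slip = net slip × sin(rake) = 115 m × sin(45.2°) = 81.60 m
heave = dip-slip × cos(dip) = 81.60 × cos(67°) = 31.9 m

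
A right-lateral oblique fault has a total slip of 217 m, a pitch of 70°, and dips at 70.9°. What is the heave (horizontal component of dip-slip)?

dip-slip = net slip × sin(rake) = 217 m × sin(70°) = 203.9 m
heave = dip-slip × cos(dip) = 203.9 × cos(70.9°) = 66.7 m

66.7 m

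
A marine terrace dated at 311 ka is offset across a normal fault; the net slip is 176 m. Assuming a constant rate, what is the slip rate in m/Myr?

566 m/Myr

rate = 176 m / 311 ka = 0.000566 m/yr = 566 m/Myr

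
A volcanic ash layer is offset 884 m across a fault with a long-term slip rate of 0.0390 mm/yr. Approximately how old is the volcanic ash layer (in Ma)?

age = offset / rate = 884 m / (0.0390 mm/yr) = 2.27e+07 yr = 22.7 Ma

22.7 Ma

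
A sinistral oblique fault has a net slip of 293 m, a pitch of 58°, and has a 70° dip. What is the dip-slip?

248 m

dip-slip = net slip × sin(rake) = 293 m × sin(58°) = 248 m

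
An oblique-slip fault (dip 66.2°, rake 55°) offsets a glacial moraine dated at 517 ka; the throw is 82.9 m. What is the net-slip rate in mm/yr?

0.214 mm/yr

dip-slip = throw / sin(dip) = 82.9 / sin(66.2°) = 90.61 m
net slip = dip-slip / sin(rake) = 90.61 / sin(55°) = 110.6 m
rate = 110.6 m / 517 ka = 0.000214 m/yr = 0.214 mm/yr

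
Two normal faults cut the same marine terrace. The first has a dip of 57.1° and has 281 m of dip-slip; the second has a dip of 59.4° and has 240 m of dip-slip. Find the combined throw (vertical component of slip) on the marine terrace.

443 m

throw_A = 281 × sin(57.1°) = 235.9 m
throw_B = 240 × sin(59.4°) = 206.6 m
total = 235.9 + 206.6 = 443 m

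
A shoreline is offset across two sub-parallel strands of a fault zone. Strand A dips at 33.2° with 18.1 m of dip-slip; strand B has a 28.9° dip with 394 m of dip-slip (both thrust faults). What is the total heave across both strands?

heave_A = 18.1 × cos(33.2°) = 15.15 m
heave_B = 394 × cos(28.9°) = 344.9 m
total = 15.15 + 344.9 = 360 m

360 m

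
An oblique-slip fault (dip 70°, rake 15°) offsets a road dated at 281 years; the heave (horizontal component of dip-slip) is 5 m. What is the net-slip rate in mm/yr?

201 mm/yr

dip-slip = heave / cos(dip) = 5 / cos(70°) = 14.62 m
net slip = dip-slip / sin(rake) = 14.62 / sin(15°) = 56.48 m
rate = 56.48 m / 281 years = 0.201 m/yr = 201 mm/yr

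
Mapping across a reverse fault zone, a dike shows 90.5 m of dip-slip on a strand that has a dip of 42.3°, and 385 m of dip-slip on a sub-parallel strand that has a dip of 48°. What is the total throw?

347 m

throw_A = 90.5 × sin(42.3°) = 60.91 m
throw_B = 385 × sin(48°) = 286.1 m
total = 60.91 + 286.1 = 347 m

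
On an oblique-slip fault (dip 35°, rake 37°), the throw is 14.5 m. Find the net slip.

dip-slip = throw / sin(dip) = 14.5 / sin(35°) = 25.28 m
net slip = dip-slip / sin(rake) = 25.28 / sin(37°) = 42 m

42 m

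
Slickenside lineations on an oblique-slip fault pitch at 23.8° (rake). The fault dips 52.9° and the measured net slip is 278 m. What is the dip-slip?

112 m

dip-slip = net slip × sin(rake) = 278 m × sin(23.8°) = 112 m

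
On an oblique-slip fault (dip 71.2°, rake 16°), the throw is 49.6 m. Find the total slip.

190 m

dip-slip = throw / sin(dip) = 49.6 / sin(71.2°) = 52.40 m
net slip = dip-slip / sin(rake) = 52.40 / sin(16°) = 190 m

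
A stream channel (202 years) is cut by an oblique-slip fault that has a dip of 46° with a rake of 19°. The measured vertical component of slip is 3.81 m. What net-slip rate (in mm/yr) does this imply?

dip-slip = throw / sin(dip) = 3.81 / sin(46°) = 5.297 m
net slip = dip-slip / sin(rake) = 5.297 / sin(19°) = 16.27 m
rate = 16.27 m / 202 years = 0.0805 m/yr = 80.5 mm/yr

80.5 mm/yr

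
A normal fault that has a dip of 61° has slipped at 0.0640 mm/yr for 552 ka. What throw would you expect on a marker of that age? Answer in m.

30.9 m

dip-slip = rate × time = 0.0640 mm/yr × 552 ka = 35.33 m
throw = dip-slip × sin(dip) = 35.33 × sin(61°) = 30.9 m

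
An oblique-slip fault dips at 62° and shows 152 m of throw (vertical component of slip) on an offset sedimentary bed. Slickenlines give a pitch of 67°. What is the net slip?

dip-slip = throw / sin(dip) = 152 / sin(62°) = 172.2 m
net slip = dip-slip / sin(rake) = 172.2 / sin(67°) = 187 m

187 m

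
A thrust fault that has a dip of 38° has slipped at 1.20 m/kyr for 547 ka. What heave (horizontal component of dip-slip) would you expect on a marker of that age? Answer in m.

517 m

dip-slip = rate × time = 1.20 m/kyr × 547 ka = 656.4 m
heave = dip-slip × cos(dip) = 656.4 × cos(38°) = 517 m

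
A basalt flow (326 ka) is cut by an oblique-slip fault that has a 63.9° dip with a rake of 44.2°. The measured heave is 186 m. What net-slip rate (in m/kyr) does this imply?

dip-slip = heave / cos(dip) = 186 / cos(63.9°) = 422.8 m
net slip = dip-slip / sin(rake) = 422.8 / sin(44.2°) = 606.4 m
rate = 606.4 m / 326 ka = 0.00186 m/yr = 1.86 m/kyr

1.86 m/kyr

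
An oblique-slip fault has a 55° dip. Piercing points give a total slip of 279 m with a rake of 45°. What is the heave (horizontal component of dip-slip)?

113 m

dip-slip = net slip × sin(rake) = 279 m × sin(45°) = 197.3 m
heave = dip-slip × cos(dip) = 197.3 × cos(55°) = 113 m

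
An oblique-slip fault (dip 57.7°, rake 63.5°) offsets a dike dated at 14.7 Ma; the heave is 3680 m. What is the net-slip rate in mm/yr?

dip-slip = heave / cos(dip) = 3680 / cos(57.7°) = 6887 m
net slip = dip-slip / sin(rake) = 6887 / sin(63.5°) = 7695 m
rate = 7695 m / 14.7 Ma = 0.000523 m/yr = 0.523 mm/yr

0.523 mm/yr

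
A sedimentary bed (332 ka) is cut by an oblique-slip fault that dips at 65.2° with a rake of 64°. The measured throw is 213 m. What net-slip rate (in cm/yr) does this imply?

0.0786 cm/yr

dip-slip = throw / sin(dip) = 213 / sin(65.2°) = 234.6 m
net slip = dip-slip / sin(rake) = 234.6 / sin(64°) = 261.1 m
rate = 261.1 m / 332 ka = 0.000786 m/yr = 0.0786 cm/yr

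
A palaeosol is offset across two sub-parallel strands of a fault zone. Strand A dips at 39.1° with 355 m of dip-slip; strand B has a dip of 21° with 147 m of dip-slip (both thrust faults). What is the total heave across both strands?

413 m

heave_A = 355 × cos(39.1°) = 275.5 m
heave_B = 147 × cos(21°) = 137.2 m
total = 275.5 + 137.2 = 413 m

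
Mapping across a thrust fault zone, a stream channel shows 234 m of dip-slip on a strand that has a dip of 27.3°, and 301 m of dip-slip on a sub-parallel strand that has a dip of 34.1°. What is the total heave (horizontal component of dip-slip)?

457 m

heave_A = 234 × cos(27.3°) = 207.9 m
heave_B = 301 × cos(34.1°) = 249.2 m
total = 207.9 + 249.2 = 457 m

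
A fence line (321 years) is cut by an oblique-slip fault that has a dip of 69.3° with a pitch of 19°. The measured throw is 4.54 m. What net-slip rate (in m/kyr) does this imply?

46.4 m/kyr

dip-slip = throw / sin(dip) = 4.54 / sin(69.3°) = 4.853 m
net slip = dip-slip / sin(rake) = 4.853 / sin(19°) = 14.91 m
rate = 14.91 m / 321 years = 0.0464 m/yr = 46.4 m/kyr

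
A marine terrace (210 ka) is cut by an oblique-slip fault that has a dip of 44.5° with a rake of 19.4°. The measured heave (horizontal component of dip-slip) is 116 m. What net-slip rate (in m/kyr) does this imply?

dip-slip = heave / cos(dip) = 116 / cos(44.5°) = 162.6 m
net slip = dip-slip / sin(rake) = 162.6 / sin(19.4°) = 489.6 m
rate = 489.6 m / 210 ka = 0.00233 m/yr = 2.33 m/kyr

2.33 m/kyr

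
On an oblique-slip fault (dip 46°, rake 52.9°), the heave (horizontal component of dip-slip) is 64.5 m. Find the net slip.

dip-slip = heave / cos(dip) = 64.5 / cos(46°) = 92.85 m
net slip = dip-slip / sin(rake) = 92.85 / sin(52.9°) = 116 m

116 m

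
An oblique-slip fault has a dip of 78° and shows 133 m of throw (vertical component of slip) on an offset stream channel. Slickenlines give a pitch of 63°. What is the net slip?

153 m

dip-slip = throw / sin(dip) = 133 / sin(78°) = 136 m
net slip = dip-slip / sin(rake) = 136 / sin(63°) = 153 m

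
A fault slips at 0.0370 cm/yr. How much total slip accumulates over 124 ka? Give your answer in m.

45.9 m

slip = rate × time = 0.0370 cm/yr × 124 ka = 45.9 m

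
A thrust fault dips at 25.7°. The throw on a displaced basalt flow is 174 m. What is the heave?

heave = throw / tan(dip) = 174 / tan(25.7°) = 362 m

362 m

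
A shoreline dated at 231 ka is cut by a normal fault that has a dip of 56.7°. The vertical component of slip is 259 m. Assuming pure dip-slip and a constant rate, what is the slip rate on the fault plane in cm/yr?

0.134 cm/yr

dip-slip = throw / sin(dip) = 259 m / sin(56.7°) = 309.9 m
rate = 309.9 m / 231 ka = 0.00134 m/yr = 0.134 cm/yr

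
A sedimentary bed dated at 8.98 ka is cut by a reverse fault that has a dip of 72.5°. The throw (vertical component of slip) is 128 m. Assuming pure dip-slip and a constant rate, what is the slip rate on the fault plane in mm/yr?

dip-slip = throw / sin(dip) = 128 m / sin(72.5°) = 134.2 m
rate = 134.2 m / 8.98 ka = 0.0149 m/yr = 14.9 mm/yr

14.9 mm/yr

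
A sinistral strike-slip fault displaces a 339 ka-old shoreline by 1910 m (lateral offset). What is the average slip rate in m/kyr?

rate = 1910 m / 339 ka = 0.00563 m/yr = 5.63 m/kyr

5.63 m/kyr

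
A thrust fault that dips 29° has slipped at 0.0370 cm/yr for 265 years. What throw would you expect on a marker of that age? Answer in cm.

4.75 cm

dip-slip = rate × time = 0.0370 cm/yr × 265 years = 0.09805 m
throw = dip-slip × sin(dip) = 0.09805 × sin(29°) = 0.0475 m = 4.75 cm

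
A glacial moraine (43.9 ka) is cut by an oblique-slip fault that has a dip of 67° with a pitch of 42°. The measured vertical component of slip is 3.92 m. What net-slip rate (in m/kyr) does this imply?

0.145 m/kyr

dip-slip = throw / sin(dip) = 3.92 / sin(67°) = 4.259 m
net slip = dip-slip / sin(rake) = 4.259 / sin(42°) = 6.364 m
rate = 6.364 m / 43.9 ka = 0.000145 m/yr = 0.145 m/kyr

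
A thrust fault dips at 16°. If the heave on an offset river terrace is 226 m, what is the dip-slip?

235 m

dip-slip = heave / cos(dip) = 226 / cos(16°) = 235 m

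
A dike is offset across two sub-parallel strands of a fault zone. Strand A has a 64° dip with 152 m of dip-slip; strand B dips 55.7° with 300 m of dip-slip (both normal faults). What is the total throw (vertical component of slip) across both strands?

384 m

throw_A = 152 × sin(64°) = 136.6 m
throw_B = 300 × sin(55.7°) = 247.8 m
total = 136.6 + 247.8 = 384 m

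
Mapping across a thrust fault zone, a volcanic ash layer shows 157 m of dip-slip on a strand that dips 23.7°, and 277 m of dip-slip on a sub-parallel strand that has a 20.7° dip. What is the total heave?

heave_A = 157 × cos(23.7°) = 143.8 m
heave_B = 277 × cos(20.7°) = 259.1 m
total = 143.8 + 259.1 = 403 m

403 m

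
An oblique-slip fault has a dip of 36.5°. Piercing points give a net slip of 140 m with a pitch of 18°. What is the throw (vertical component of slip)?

dip-slip = net slip × sin(rake) = 140 m × sin(18°) = 43.26 m
throw = dip-slip × sin(dip) = 43.26 × sin(36.5°) = 25.7 m

25.7 m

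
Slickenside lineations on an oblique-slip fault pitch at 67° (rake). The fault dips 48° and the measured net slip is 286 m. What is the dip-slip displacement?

dip-slip = net slip × sin(rake) = 286 m × sin(67°) = 263 m

263 m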